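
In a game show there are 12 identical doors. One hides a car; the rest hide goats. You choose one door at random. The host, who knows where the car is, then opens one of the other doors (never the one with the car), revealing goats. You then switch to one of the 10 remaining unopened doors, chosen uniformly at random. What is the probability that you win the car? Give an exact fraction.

11/120

Your original door holds the car with probability 1/12, so the other 11 collectively hold it with probability 11/12.
The host can always find an empty door to open, so this doesn't change that 11/12; it is now spread over the 10 remaining unopened doors.
P(win by switching) = (11/12) · (1/10) = 11/120.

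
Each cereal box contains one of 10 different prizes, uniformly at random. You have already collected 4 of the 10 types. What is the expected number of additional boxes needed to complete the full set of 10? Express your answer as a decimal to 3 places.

Starting from 4 distinct types, each trial gives a new one with probability (10−i)/10 when i types are held, so the wait for the next new type is 10/(10−i).
E = 10/6 + 10/5 + 10/4 + 10/3 + 10/2 + 10/1 = 49/2 ≈ 24.500.

24.500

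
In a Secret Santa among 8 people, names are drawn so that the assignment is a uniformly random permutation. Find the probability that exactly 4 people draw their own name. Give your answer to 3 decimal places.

Choose which 4 of the 8 are fixed: C(8,4) = 70 ways.
The remaining 4 must have no fixed point: D(4) = 9.
P = 70·9/40320 = 1/64 ≈ 0.016.

0.016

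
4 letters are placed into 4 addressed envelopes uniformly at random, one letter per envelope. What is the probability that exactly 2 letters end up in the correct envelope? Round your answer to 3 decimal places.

Choose which 2 of the 4 are fixed: C(4,2) = 6 ways.
The remaining 2 must have no fixed point: D(2) = 1.
P = 6·1/24 = 1/4 ≈ 0.250.

0.250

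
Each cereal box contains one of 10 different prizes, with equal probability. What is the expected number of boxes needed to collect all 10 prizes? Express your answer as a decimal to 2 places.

After i distinct types are collected, each trial gives a new one with probability (10−i)/10, so the expected wait for the next new type is 10/(10−i).
E = 10/10 + 10/9 + 10/8 + 10/7 + 10/6 + 10/5 + 10/4 + 10/3 + 10/2 + 10/1 = 7381/252 ≈ 29.29.

29.29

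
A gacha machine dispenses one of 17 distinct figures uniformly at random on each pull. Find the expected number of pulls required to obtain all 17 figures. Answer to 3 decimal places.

58.472

After i distinct types are collected, each trial gives a new one with probability (17−i)/17, so the expected wait for the next new type is 17/(17−i).
E = 17/17 + 17/16 + 17/15 + 17/14 + 17/13 + 17/12 + 17/11 + 17/10 + 17/9 + 17/8 + 17/7 + 17/6 + 17/5 + 17/4 + 17/3 + 17/2 + 17/1 = 42142223/720720 ≈ 58.472.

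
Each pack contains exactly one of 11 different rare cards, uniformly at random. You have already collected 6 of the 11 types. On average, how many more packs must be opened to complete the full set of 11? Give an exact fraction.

Starting from 6 distinct types, each trial gives a new one with probability (11−i)/11 when i types are held, so the wait for the next new type is 11/(11−i).
E = 11/5 + 11/4 + 11/3 + 11/2 + 11/1 = 1507/60.

1507/60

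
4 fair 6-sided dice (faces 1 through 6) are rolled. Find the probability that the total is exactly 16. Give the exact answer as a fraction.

There are 6^4 = 1296 equally likely outcomes.
The number of ordered 4-tuples from {1,…,6} summing to 16 is 125.
P(sum = 16) = 125/1296.

125/1296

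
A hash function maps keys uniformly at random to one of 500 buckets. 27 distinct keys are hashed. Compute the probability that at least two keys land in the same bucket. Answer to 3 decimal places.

0.511

It's easier to compute the probability that all 27 are distinct.
P(all distinct) = 500/500 · 499/500 · ··· · 474/500 ≈ 0.489.
So the probability of at least one match is 1 − 0.489 = 0.511.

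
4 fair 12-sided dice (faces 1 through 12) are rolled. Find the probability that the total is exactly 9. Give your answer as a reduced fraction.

7/2592

There are 12^4 = 20736 equally likely outcomes.
The number of ordered 4-tuples from {1,…,12} summing to 9 is 56.
P(sum = 9) = 56/20736 = 7/2592.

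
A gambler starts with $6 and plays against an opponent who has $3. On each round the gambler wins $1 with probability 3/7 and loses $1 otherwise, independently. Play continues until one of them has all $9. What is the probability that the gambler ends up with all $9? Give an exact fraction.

2457/6553

Let r = q/p = (4/7)/(3/7) = 4/3. The recurrence P(i) = p·P(i+1) + q·P(i−1) with P(0)=0, P(9)=1 gives P(i) = (1 − r^i)/(1 − r^9).
P(6) = (1 − (4/3)^6) / (1 − (4/3)^9) = 2457/6553.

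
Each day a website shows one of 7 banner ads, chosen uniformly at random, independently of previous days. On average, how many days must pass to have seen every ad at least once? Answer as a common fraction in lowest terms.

363/20

After i distinct types are collected, each trial gives a new one with probability (7−i)/7, so the expected wait for the next new type is 7/(7−i).
E = 7/7 + 7/6 + 7/5 + 7/4 + 7/3 + 7/2 + 7/1 = 363/20.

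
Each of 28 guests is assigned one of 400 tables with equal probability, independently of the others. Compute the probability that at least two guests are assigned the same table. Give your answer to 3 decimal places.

It's easier to compute the probability that all 28 are distinct.
P(all distinct) = 400/400 · 399/400 · ··· · 373/400 ≈ 0.380.
So the probability of at least one match is 1 − 0.380 = 0.620.

0.620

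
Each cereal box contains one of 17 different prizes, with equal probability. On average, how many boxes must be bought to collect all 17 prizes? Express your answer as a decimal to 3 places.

After i distinct types are collected, each trial gives a new one with probability (17−i)/17, so the expected wait for the next new type is 17/(17−i).
E = 17/17 + 17/16 + 17/15 + 17/14 + 17/13 + 17/12 + 17/11 + 17/10 + 17/9 + 17/8 + 17/7 + 17/6 + 17/5 + 17/4 + 17/3 + 17/2 + 17/1 = 42142223/720720 ≈ 58.472.

58.472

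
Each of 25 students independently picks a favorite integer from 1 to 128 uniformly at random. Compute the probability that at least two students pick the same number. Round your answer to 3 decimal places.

0.919

It's easier to compute the probability that all 25 are distinct.
P(all distinct) = 128/128 · 127/128 · ··· · 104/128 ≈ 0.081.
So the probability of at least one match is 1 − 0.081 = 0.919.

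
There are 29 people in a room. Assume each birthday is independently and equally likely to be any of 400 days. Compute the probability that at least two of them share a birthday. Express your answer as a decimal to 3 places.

It's easier to compute the probability that all 29 are distinct.
P(all distinct) = 400/400 · 399/400 · ··· · 372/400 ≈ 0.353.
So the probability of at least one match is 1 − 0.353 = 0.647.

0.647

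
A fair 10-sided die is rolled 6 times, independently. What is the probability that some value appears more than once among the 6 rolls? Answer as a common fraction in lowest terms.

P(all 6 different) = 10/10 · 9/10 · ··· · 5/10 = 189/1250.
P(at least two equal) = 1 − 189/1250 = 1061/1250.

1061/1250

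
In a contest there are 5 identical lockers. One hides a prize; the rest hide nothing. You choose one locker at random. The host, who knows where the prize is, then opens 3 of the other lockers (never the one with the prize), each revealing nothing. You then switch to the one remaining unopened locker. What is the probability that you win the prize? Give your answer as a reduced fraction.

Your original locker holds the prize with probability 1/5, so the other 4 collectively hold it with probability 4/5.
The host can always find 3 empty lockers to open, so the reveals don't change that 4/5; it is now spread over the 1 remaining unopened locker.
P(win by switching) = (4/5) · (1/1) = 4/5.

4/5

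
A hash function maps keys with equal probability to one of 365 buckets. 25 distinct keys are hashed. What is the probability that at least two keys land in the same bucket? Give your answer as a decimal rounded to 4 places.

It's easier to compute the probability that all 25 are distinct.
P(all distinct) = 365/365 · 364/365 · ··· · 341/365 ≈ 0.4313.
So the probability of at least one match is 1 − 0.4313 = 0.5687.

0.5687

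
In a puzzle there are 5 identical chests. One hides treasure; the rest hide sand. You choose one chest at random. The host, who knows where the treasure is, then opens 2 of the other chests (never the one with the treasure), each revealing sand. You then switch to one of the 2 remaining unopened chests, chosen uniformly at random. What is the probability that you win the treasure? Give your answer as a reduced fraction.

Your original chest holds the treasure with probability 1/5, so the other 4 collectively hold it with probability 4/5.
The host can always find 2 empty chests to open, so the reveals don't change that 4/5; it is now spread over the 2 remaining unopened chests.
P(win by switching) = (4/5) · (1/2) = 2/5.

2/5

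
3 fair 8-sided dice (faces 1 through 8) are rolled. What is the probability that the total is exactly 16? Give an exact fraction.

There are 8^3 = 512 equally likely outcomes.
The number of ordered 3-tuples from {1,…,8} summing to 16 is 42.
P(sum = 16) = 42/512 = 21/256.

21/256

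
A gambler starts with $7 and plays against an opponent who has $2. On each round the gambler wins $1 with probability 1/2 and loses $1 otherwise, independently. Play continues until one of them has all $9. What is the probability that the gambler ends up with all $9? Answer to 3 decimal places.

0.778

With a fair step, P(i) = ½P(i−1) + ½P(i+1) with P(0)=0, P(9)=1 has the linear solution P(i) = i/9.
P(7) = 7/9 ≈ 0.778.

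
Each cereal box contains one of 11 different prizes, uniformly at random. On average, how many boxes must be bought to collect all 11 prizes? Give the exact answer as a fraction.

83711/2520

After i distinct types are collected, each trial gives a new one with probability (11−i)/11, so the expected wait for the next new type is 11/(11−i).
E = 11/11 + 11/10 + 11/9 + 11/8 + 11/7 + 11/6 + 11/5 + 11/4 + 11/3 + 11/2 + 11/1 = 83711/2520.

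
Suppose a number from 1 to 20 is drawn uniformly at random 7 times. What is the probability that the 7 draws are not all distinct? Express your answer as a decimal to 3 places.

P(all 7 different) = 20/20 · 19/20 · ··· · 14/20 ≈ 0.305.
P(at least two equal) = 1 − 0.305 = 0.695.

0.695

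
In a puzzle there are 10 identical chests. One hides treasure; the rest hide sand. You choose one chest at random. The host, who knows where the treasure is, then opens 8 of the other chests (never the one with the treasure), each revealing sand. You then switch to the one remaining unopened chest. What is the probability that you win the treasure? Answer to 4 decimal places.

0.9000

Your original chest holds the treasure with probability 1/10, so the other 9 collectively hold it with probability 9/10.
The host can always find 8 empty chests to open, so the reveals don't change that 9/10; it is now spread over the 1 remaining unopened chest.
P(win by switching) = (9/10) · (1/1) = 9/10 ≈ 0.9000.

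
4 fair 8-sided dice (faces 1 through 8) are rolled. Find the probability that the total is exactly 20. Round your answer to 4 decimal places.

There are 8^4 = 4096 equally likely outcomes.
The number of ordered 4-tuples from {1,…,8} summing to 20 is 315.
P(sum = 20) = 315/4096 ≈ 0.0769.

0.0769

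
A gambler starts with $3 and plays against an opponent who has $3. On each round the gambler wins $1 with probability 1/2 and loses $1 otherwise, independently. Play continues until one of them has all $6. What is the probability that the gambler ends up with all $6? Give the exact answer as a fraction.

With a fair step, P(i) = ½P(i−1) + ½P(i+1) with P(0)=0, P(6)=1 has the linear solution P(i) = i/6.
P(3) = 3/6 = 1/2.

1/2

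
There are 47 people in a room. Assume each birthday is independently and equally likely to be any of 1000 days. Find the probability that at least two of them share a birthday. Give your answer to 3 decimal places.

It's easier to compute the probability that all 47 are distinct.
P(all distinct) = 1000/1000 · 999/1000 · ··· · 954/1000 ≈ 0.333.
So the probability of at least one match is 1 − 0.333 = 0.667.

0.667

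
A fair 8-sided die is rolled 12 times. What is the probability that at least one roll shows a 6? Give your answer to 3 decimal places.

P(no roll shows a 6) = (7/8)^12 ≈ 0.201.
P(at least one) = 1 − 0.201 = 0.799.

0.799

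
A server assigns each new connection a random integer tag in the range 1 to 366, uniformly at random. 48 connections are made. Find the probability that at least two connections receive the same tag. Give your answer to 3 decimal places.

It's easier to compute the probability that all 48 are distinct.
P(all distinct) = 366/366 · 365/366 · ··· · 319/366 ≈ 0.040.
So the probability of at least one match is 1 − 0.040 = 0.960.

0.960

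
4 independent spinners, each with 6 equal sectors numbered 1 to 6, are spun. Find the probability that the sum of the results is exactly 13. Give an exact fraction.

35/324

There are 6^4 = 1296 equally likely outcomes.
The number of ordered 4-tuples from {1,…,6} summing to 13 is 140.
P(sum = 13) = 140/1296 = 35/324.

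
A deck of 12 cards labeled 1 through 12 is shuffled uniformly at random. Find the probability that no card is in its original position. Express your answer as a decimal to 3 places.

This is the derangement probability: permutations of 12 with no fixed point.
D(12) = 12! · (1 − 1/1! + 1/2! − ··· + (−1)^12/12!) = 176214841.
P = 176214841/479001600 = 16019531/43545600 ≈ 0.368.

0.368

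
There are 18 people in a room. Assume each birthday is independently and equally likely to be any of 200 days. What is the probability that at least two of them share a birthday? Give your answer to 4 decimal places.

0.5454

It's easier to compute the probability that all 18 are distinct.
P(all distinct) = 200/200 · 199/200 · ··· · 183/200 ≈ 0.4546.
So the probability of at least one match is 1 − 0.4546 = 0.5454.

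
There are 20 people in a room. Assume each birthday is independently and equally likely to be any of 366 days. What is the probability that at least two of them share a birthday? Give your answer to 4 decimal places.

0.4106

It's easier to compute the probability that all 20 are distinct.
P(all distinct) = 366/366 · 365/366 · ··· · 347/366 ≈ 0.5894.
So the probability of at least one match is 1 − 0.5894 = 0.4106.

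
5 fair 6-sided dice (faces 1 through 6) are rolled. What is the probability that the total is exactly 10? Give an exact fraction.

7/432

There are 6^5 = 7776 equally likely outcomes.
The number of ordered 5-tuples from {1,…,6} summing to 10 is 126.
P(sum = 10) = 126/7776 = 7/432.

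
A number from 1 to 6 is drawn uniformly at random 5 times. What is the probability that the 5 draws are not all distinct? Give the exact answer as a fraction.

P(all 5 different) = 6/6 · 5/6 · ··· · 2/6 = 5/54.
P(at least two equal) = 1 − 5/54 = 49/54.

49/54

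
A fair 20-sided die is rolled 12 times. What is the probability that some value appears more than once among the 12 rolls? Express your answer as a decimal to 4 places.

0.9853

P(all 12 different) = 20/20 · 19/20 · ··· · 9/20 ≈ 0.0147.
P(at least two equal) = 1 − 0.0147 = 0.9853.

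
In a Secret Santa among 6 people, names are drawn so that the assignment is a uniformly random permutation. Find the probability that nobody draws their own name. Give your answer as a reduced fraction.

This is the derangement probability: permutations of 6 with no fixed point.
D(6) = 6! · (1 − 1/1! + 1/2! − ··· + (−1)^6/6!) = 265.
P = 265/720 = 53/144.

53/144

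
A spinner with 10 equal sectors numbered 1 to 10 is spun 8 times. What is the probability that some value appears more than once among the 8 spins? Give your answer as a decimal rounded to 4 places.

0.9819

P(all 8 different) = 10/10 · 9/10 · ··· · 3/10 ≈ 0.0181.
P(at least two equal) = 1 − 0.0181 = 0.9819.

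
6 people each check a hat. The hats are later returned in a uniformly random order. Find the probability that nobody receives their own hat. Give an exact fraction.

53/144

This is the derangement probability: permutations of 6 with no fixed point.
D(6) = 6! · (1 − 1/1! + 1/2! − ··· + (−1)^6/6!) = 265.
P = 265/720 = 53/144.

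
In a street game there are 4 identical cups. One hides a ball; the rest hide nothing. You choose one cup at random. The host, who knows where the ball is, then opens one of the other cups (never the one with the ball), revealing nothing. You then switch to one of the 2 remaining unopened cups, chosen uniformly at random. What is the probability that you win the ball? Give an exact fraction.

Your original cup holds the ball with probability 1/4, so the other 3 collectively hold it with probability 3/4.
The host can always find an empty cup to open, so this doesn't change that 3/4; it is now spread over the 2 remaining unopened cups.
P(win by switching) = (3/4) · (1/2) = 3/8.

3/8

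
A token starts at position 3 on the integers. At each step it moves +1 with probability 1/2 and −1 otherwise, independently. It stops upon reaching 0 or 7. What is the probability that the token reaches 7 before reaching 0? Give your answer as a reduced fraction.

3/7

With a fair step, P(i) = ½P(i−1) + ½P(i+1) with P(0)=0, P(7)=1 has the linear solution P(i) = i/7.
P(3) = 3/7.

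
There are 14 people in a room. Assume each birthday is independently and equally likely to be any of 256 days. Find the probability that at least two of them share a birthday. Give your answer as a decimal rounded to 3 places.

0.304

It's easier to compute the probability that all 14 are distinct.
P(all distinct) = 256/256 · 255/256 · ··· · 243/256 ≈ 0.696.
So the probability of at least one match is 1 − 0.696 = 0.304.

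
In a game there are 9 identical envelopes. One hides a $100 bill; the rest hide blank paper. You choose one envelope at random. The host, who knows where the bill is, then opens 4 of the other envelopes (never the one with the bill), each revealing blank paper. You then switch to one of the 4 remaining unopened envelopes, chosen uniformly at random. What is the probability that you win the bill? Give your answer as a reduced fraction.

Your original envelope holds the bill with probability 1/9, so the other 8 collectively hold it with probability 8/9.
The host can always find 4 empty envelopes to open, so the reveals don't change that 8/9; it is now spread over the 4 remaining unopened envelopes.
P(win by switching) = (8/9) · (1/4) = 2/9.

2/9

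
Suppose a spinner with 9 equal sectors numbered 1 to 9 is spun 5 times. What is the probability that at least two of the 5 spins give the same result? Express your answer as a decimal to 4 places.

0.7439

P(all 5 different) = 9/9 · 8/9 · ··· · 5/9 ≈ 0.2561.
P(at least two equal) = 1 − 0.2561 = 0.7439.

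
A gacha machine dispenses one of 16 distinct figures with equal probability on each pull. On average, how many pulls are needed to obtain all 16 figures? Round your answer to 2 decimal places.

After i distinct types are collected, each trial gives a new one with probability (16−i)/16, so the expected wait for the next new type is 16/(16−i).
E = 16/16 + 16/15 + 16/14 + 16/13 + 16/12 + 16/11 + 16/10 + 16/9 + 16/8 + 16/7 + 16/6 + 16/5 + 16/4 + 16/3 + 16/2 + 16/1 = 2436559/45045 ≈ 54.09.

54.09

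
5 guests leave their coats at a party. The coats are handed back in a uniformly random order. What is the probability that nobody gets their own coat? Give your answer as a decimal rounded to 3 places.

This is the derangement probability: permutations of 5 with no fixed point.
D(5) = 5! · (1 − 1/1! + 1/2! − ··· + (−1)^5/5!) = 44.
P = 44/120 = 11/30 ≈ 0.367.

0.367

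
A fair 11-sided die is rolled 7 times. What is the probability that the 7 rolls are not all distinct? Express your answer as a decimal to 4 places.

0.9147

P(all 7 different) = 11/11 · 10/11 · ··· · 5/11 ≈ 0.0853.
P(at least two equal) = 1 − 0.0853 = 0.9147.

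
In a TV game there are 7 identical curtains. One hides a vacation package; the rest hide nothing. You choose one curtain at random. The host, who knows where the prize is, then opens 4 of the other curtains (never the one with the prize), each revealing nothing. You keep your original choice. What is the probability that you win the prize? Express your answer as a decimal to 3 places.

0.143

The host can always open 4 empty curtains regardless of your choice, so the reveals give no information about your original curtain.
P(win by staying) = 1/7 ≈ 0.143.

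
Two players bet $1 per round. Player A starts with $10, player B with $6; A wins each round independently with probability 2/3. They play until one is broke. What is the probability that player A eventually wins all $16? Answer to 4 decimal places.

Let r = q/p = (1/3)/(2/3) = 1/2. The recurrence P(i) = p·P(i+1) + q·P(i−1) with P(0)=0, P(16)=1 gives P(i) = (1 − r^i)/(1 − r^16).
P(10) = (1 − (1/2)^10) / (1 − (1/2)^16) = 21824/21845 ≈ 0.9990.

0.9990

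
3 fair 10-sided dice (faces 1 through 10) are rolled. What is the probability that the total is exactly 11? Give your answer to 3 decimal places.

0.045

There are 10^3 = 1000 equally likely outcomes.
The number of ordered 3-tuples from {1,…,10} summing to 11 is 45.
P(sum = 11) = 45/1000 = 9/200 ≈ 0.045.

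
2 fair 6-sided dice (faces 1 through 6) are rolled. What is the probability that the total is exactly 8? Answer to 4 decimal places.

There are 6^2 = 36 equally likely outcomes.
The number of ordered 2-tuples from {1,…,6} summing to 8 is 5.
P(sum = 8) = 5/36 ≈ 0.1389.

0.1389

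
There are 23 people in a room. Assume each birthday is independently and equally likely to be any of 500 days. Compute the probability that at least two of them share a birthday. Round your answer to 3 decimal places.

It's easier to compute the probability that all 23 are distinct.
P(all distinct) = 500/500 · 499/500 · ··· · 478/500 ≈ 0.598.
So the probability of at least one match is 1 − 0.598 = 0.402.

0.402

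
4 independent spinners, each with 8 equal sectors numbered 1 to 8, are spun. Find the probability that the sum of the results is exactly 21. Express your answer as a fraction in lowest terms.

There are 8^4 = 4096 equally likely outcomes.
The number of ordered 4-tuples from {1,…,8} summing to 21 is 284.
P(sum = 21) = 284/4096 = 71/1024.

71/1024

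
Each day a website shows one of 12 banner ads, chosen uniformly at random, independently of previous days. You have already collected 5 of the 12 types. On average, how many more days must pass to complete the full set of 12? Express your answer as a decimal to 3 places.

Starting from 5 distinct types, each trial gives a new one with probability (12−i)/12 when i types are held, so the wait for the next new type is 12/(12−i).
E = 12/7 + 12/6 + 12/5 + 12/4 + 12/3 + 12/2 + 12/1 = 1089/35 ≈ 31.114.

31.114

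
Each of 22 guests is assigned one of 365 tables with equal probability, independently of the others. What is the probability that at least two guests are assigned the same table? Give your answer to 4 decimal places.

0.4757

It's easier to compute the probability that all 22 are distinct.
P(all distinct) = 365/365 · 364/365 · ··· · 344/365 ≈ 0.5243.
So the probability of at least one match is 1 − 0.5243 = 0.4757.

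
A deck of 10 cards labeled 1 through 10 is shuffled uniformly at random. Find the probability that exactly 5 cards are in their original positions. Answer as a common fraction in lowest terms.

Choose which 5 of the 10 are fixed: C(10,5) = 252 ways.
The remaining 5 must have no fixed point: D(5) = 44.
P = 252·44/3628800 = 11/3600.

11/3600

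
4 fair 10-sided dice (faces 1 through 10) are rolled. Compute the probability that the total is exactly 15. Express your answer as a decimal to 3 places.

0.035

There are 10^4 = 10000 equally likely outcomes.
The number of ordered 4-tuples from {1,…,10} summing to 15 is 348.
P(sum = 15) = 348/10000 = 87/2500 ≈ 0.035.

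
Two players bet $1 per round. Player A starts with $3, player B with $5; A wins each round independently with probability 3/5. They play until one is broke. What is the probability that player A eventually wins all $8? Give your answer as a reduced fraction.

Let r = q/p = (2/5)/(3/5) = 2/3. The recurrence P(i) = p·P(i+1) + q·P(i−1) with P(0)=0, P(8)=1 gives P(i) = (1 − r^i)/(1 − r^8).
P(3) = (1 − (2/3)^3) / (1 − (2/3)^8) = 4617/6305.

4617/6305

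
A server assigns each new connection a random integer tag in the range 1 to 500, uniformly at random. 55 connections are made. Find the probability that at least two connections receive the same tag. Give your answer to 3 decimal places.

It's easier to compute the probability that all 55 are distinct.
P(all distinct) = 500/500 · 499/500 · ··· · 446/500 ≈ 0.046.
So the probability of at least one match is 1 − 0.046 = 0.954.

0.954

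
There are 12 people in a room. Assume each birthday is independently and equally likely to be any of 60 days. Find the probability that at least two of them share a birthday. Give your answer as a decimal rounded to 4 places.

It's easier to compute the probability that all 12 are distinct.
P(all distinct) = 60/60 · 59/60 · ··· · 49/60 ≈ 0.3079.
So the probability of at least one match is 1 − 0.3079 = 0.6921.

0.6921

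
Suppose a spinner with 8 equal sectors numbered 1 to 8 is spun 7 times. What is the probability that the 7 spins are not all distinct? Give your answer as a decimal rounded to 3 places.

0.981

P(all 7 different) = 8/8 · 7/8 · ··· · 2/8 ≈ 0.019.
P(at least two equal) = 1 − 0.019 = 0.981.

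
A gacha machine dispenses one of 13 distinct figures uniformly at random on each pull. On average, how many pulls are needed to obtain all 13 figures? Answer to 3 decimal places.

After i distinct types are collected, each trial gives a new one with probability (13−i)/13, so the expected wait for the next new type is 13/(13−i).
E = 13/13 + 13/12 + 13/11 + 13/10 + 13/9 + 13/8 + 13/7 + 13/6 + 13/5 + 13/4 + 13/3 + 13/2 + 13/1 = 1145993/27720 ≈ 41.342.

41.342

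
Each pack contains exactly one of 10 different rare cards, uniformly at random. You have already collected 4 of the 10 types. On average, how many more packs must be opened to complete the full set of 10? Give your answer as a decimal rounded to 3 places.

24.500

Starting from 4 distinct types, each trial gives a new one with probability (10−i)/10 when i types are held, so the wait for the next new type is 10/(10−i).
E = 10/6 + 10/5 + 10/4 + 10/3 + 10/2 + 10/1 = 49/2 ≈ 24.500.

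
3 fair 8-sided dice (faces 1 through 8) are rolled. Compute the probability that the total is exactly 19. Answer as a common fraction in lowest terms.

21/512

There are 8^3 = 512 equally likely outcomes.
The number of ordered 3-tuples from {1,…,8} summing to 19 is 21.
P(sum = 19) = 21/512.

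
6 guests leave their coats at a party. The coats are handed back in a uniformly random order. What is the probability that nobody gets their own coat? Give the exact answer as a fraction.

This is the derangement probability: permutations of 6 with no fixed point.
D(6) = 6! · (1 − 1/1! + 1/2! − ··· + (−1)^6/6!) = 265.
P = 265/720 = 53/144.

53/144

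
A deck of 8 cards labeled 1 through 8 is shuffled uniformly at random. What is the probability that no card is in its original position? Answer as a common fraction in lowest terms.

2119/5760

This is the derangement probability: permutations of 8 with no fixed point.
D(8) = 8! · (1 − 1/1! + 1/2! − ··· + (−1)^8/8!) = 14833.
P = 14833/40320 = 2119/5760.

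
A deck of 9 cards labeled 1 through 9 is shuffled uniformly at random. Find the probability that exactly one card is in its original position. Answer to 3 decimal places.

0.368

Choose which one is fixed: C(9,1) = 9 ways.
The remaining 8 must have no fixed point: D(8) = 14833.
P = 9·14833/362880 = 2119/5760 ≈ 0.368.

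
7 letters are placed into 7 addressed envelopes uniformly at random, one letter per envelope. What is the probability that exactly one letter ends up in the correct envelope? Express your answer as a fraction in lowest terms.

Choose which one is fixed: C(7,1) = 7 ways.
The remaining 6 must have no fixed point: D(6) = 265.
P = 7·265/5040 = 53/144.

53/144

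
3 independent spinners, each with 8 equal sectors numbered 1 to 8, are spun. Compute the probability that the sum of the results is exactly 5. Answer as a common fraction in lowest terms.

There are 8^3 = 512 equally likely outcomes.
The number of ordered 3-tuples from {1,…,8} summing to 5 is 6.
P(sum = 5) = 6/512 = 3/256.

3/256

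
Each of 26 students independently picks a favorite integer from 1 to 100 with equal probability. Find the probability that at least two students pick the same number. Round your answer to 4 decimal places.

It's easier to compute the probability that all 26 are distinct.
P(all distinct) = 100/100 · 99/100 · ··· · 75/100 ≈ 0.0282.
So the probability of at least one match is 1 − 0.0282 = 0.9718.

0.9718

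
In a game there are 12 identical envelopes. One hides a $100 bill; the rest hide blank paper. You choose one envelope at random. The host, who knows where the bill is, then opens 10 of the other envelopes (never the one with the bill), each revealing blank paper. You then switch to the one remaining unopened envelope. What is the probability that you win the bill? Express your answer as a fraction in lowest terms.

Your original envelope holds the bill with probability 1/12, so the other 11 collectively hold it with probability 11/12.
The host can always find 10 empty envelopes to open, so the reveals don't change that 11/12; it is now spread over the 1 remaining unopened envelope.
P(win by switching) = (11/12) · (1/1) = 11/12.

11/12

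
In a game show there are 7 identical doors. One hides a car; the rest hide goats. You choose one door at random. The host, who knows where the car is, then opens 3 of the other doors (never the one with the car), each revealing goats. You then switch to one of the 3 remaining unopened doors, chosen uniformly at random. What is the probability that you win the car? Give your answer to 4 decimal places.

Your original door holds the car with probability 1/7, so the other 6 collectively hold it with probability 6/7.
The host can always find 3 empty doors to open, so the reveals don't change that 6/7; it is now spread over the 3 remaining unopened doors.
P(win by switching) = (6/7) · (1/3) = 2/7 ≈ 0.2857.

0.2857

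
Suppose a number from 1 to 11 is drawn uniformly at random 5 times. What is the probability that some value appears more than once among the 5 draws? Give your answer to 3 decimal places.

P(all 5 different) = 11/11 · 10/11 · ··· · 7/11 ≈ 0.344.
P(at least two equal) = 1 − 0.344 = 0.656.

0.656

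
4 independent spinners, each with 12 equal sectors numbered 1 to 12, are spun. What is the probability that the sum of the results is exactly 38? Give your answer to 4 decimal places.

There are 12^4 = 20736 equally likely outcomes.
The number of ordered 4-tuples from {1,…,12} summing to 38 is 286.
P(sum = 38) = 286/20736 = 143/10368 ≈ 0.0138.

0.0138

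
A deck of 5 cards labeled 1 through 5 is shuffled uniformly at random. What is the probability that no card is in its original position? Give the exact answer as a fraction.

11/30

This is the derangement probability: permutations of 5 with no fixed point.
D(5) = 5! · (1 − 1/1! + 1/2! − ··· + (−1)^5/5!) = 44.
P = 44/120 = 11/30.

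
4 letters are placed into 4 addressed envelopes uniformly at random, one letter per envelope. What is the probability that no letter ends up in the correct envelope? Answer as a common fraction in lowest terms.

3/8

This is the derangement probability: permutations of 4 with no fixed point.
D(4) = 4! · (1 − 1/1! + 1/2! − ··· + (−1)^4/4!) = 9.
P = 9/24 = 3/8.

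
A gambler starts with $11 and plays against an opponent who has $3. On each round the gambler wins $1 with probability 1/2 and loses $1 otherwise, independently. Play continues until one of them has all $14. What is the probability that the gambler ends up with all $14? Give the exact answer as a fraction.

11/14

With a fair step, P(i) = ½P(i−1) + ½P(i+1) with P(0)=0, P(14)=1 has the linear solution P(i) = i/14.
P(11) = 11/14.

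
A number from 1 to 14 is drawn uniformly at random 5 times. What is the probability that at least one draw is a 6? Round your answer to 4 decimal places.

0.3096

P(no draw is a 6) = (13/14)^5 ≈ 0.6904.
P(at least one) = 1 − 0.6904 = 0.3096.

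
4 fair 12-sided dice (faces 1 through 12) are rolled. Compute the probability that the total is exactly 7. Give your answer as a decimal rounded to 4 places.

0.0010

There are 12^4 = 20736 equally likely outcomes.
The number of ordered 4-tuples from {1,…,12} summing to 7 is 20.
P(sum = 7) = 20/20736 = 5/5184 ≈ 0.0010.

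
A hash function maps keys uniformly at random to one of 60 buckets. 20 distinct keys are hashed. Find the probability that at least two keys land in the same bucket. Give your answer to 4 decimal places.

It's easier to compute the probability that all 20 are distinct.
P(all distinct) = 60/60 · 59/60 · ··· · 41/60 ≈ 0.0279.
So the probability of at least one match is 1 − 0.0279 = 0.9721.

0.9721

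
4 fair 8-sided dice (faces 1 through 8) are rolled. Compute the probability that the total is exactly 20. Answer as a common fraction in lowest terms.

There are 8^4 = 4096 equally likely outcomes.
The number of ordered 4-tuples from {1,…,8} summing to 20 is 315.
P(sum = 20) = 315/4096.

315/4096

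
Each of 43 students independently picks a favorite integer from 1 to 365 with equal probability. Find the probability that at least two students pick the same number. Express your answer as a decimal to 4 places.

It's easier to compute the probability that all 43 are distinct.
P(all distinct) = 365/365 · 364/365 · ··· · 323/365 ≈ 0.0761.
So the probability of at least one match is 1 − 0.0761 = 0.9239.

0.9239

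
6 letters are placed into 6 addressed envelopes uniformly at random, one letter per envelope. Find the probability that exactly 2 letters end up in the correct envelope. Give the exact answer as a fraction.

Choose which 2 of the 6 are fixed: C(6,2) = 15 ways.
The remaining 4 must have no fixed point: D(4) = 9.
P = 15·9/720 = 3/16.

3/16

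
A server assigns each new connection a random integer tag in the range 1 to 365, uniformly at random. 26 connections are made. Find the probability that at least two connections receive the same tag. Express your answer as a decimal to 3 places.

It's easier to compute the probability that all 26 are distinct.
P(all distinct) = 365/365 · 364/365 · ··· · 340/365 ≈ 0.402.
So the probability of at least one match is 1 − 0.402 = 0.598.

0.598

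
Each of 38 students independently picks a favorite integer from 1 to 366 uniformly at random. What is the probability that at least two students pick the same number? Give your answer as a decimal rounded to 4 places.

It's easier to compute the probability that all 38 are distinct.
P(all distinct) = 366/366 · 365/366 · ··· · 329/366 ≈ 0.1367.
So the probability of at least one match is 1 − 0.1367 = 0.8633.

0.8633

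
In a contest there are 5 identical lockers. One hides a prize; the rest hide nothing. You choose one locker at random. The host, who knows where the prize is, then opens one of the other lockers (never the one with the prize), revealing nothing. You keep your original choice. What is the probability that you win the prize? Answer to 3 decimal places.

The host can always open an empty locker regardless of your choice, so this gives no information about your original locker.
P(win by staying) = 1/5 ≈ 0.200.

0.200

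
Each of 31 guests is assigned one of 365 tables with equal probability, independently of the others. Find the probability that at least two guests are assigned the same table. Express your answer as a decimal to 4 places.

It's easier to compute the probability that all 31 are distinct.
P(all distinct) = 365/365 · 364/365 · ··· · 335/365 ≈ 0.2695.
So the probability of at least one match is 1 − 0.2695 = 0.7305.

0.7305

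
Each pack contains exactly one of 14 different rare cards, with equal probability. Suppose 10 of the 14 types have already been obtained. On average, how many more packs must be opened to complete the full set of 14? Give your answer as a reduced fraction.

Starting from 10 distinct types, each trial gives a new one with probability (14−i)/14 when i types are held, so the wait for the next new type is 14/(14−i).
E = 14/4 + 14/3 + 14/2 + 14/1 = 175/6.

175/6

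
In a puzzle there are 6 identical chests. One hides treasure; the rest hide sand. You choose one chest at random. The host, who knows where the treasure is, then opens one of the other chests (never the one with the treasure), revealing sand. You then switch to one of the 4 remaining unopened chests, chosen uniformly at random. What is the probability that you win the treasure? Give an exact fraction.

Your original chest holds the treasure with probability 1/6, so the other 5 collectively hold it with probability 5/6.
The host can always find an empty chest to open, so this doesn't change that 5/6; it is now spread over the 4 remaining unopened chests.
P(win by switching) = (5/6) · (1/4) = 5/24.

5/24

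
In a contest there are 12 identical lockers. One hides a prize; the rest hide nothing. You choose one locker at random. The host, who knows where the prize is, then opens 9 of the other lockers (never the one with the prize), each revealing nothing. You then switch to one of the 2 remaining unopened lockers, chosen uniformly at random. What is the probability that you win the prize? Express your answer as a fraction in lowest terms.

Your original locker holds the prize with probability 1/12, so the other 11 collectively hold it with probability 11/12.
The host can always find 9 empty lockers to open, so the reveals don't change that 11/12; it is now spread over the 2 remaining unopened lockers.
P(win by switching) = (11/12) · (1/2) = 11/24.

11/24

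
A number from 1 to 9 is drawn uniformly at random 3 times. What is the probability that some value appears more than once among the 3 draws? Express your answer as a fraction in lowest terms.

25/81

P(all 3 different) = 9/9 · 8/9 · ··· · 7/9 = 56/81.
P(at least two equal) = 1 − 56/81 = 25/81.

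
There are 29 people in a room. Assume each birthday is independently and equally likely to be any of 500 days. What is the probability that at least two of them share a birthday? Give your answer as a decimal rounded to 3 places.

It's easier to compute the probability that all 29 are distinct.
P(all distinct) = 500/500 · 499/500 · ··· · 472/500 ≈ 0.437.
So the probability of at least one match is 1 − 0.437 = 0.563.

0.563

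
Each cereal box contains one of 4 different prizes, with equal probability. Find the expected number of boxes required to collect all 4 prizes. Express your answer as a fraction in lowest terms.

25/3

After i distinct types are collected, each trial gives a new one with probability (4−i)/4, so the expected wait for the next new type is 4/(4−i).
E = 4/4 + 4/3 + 4/2 + 4/1 = 25/3.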